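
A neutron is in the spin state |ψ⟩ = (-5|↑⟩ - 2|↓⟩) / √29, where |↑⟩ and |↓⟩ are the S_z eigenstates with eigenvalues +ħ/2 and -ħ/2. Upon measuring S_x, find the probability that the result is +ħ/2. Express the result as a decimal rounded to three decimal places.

0.845

|+x⟩ = (|↑⟩ + |↓⟩)/√2, so ⟨+x|ψ⟩ = (-7) / (√2·√29).
P = |-7|² / 58 = 49/58.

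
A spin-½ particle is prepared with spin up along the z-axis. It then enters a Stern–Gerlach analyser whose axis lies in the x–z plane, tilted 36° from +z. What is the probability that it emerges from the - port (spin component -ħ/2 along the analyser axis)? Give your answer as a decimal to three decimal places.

For spin-½, the probability of finding spin-up along an axis at angle θ to the initial spin direction is cos²(θ/2); spin-down is sin²(θ/2).
θ = 36°, so P = sin²(18°) ≈ 0.095.

0.095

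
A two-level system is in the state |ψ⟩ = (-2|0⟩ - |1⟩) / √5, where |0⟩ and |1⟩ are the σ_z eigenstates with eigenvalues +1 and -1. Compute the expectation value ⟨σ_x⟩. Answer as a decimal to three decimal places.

0.800

⟨σ_x⟩ = 2 Re(a* b)/(|a|²+|b|²) with a = -2, b = -1.
a* b = 2, so ⟨σ_x⟩ = 4/5.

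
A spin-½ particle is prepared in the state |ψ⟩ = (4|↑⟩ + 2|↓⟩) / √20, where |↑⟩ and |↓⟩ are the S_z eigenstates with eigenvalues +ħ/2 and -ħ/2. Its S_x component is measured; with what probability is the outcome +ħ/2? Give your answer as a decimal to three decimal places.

|+x⟩ = (|↑⟩ + |↓⟩)/√2, so ⟨+x|ψ⟩ = (6) / (√2·√20).
P = |6|² / 40 = 36/40.

0.900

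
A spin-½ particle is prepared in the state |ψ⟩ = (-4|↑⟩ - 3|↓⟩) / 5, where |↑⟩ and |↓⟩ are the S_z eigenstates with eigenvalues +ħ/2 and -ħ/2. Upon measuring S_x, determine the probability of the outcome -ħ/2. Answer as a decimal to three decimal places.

0.020

|-x⟩ = (|↑⟩ - |↓⟩)/√2, so ⟨-x|ψ⟩ = (-1) / (√2·5).
P = |-1|² / 50 = 1/50.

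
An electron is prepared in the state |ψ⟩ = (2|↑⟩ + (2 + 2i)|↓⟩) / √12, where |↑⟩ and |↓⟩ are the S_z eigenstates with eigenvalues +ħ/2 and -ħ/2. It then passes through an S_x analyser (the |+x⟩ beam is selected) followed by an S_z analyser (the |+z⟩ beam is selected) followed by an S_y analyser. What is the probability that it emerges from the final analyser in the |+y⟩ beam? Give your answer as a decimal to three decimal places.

First analyser (S_x): P(|+x⟩) = |⟨+x|ψ⟩|² = 20/24.
After stage 1 the state is |+x⟩; P(|+z⟩) = |⟨+z|+x⟩|² = 1/2.
After stage 2 the state is |+z⟩; P(|+y⟩) = |⟨+y|+z⟩|² = 1/2.
Joint probability = 20/24 × 1/2 × 1/2 = 0.208.

0.208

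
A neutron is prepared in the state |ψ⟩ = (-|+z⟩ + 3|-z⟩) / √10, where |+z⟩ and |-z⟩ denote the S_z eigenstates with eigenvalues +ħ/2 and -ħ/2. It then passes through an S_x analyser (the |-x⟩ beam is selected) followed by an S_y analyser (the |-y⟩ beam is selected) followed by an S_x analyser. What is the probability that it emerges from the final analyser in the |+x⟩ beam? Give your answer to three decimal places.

0.200

First analyser (S_x): P(|-x⟩) = |⟨-x|ψ⟩|² = 16/20.
After stage 1 the state is |-x⟩; P(|-y⟩) = |⟨-y|-x⟩|² = 1/2.
After stage 2 the state is |-y⟩; P(|+x⟩) = |⟨+x|-y⟩|² = 1/2.
Joint probability = 16/20 × 1/2 × 1/2 = 0.200.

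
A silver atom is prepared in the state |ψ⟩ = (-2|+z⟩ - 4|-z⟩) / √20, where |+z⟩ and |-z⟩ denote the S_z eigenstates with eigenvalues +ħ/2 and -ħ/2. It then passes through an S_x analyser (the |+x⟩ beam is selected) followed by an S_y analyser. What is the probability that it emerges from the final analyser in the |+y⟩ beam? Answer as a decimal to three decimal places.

First analyser (S_x): P(|+x⟩) = |⟨+x|ψ⟩|² = 36/40.
After stage 1 the state is |+x⟩; P(|+y⟩) = |⟨+y|+x⟩|² = 1/2.
Joint probability = 36/40 × 1/2 = 0.450.

0.450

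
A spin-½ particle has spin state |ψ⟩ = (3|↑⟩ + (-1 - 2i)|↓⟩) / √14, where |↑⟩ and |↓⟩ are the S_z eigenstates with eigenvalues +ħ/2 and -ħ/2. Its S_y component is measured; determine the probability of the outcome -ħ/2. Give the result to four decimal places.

|-y⟩ = (|↑⟩ - i|↓⟩)/√2, so ⟨-y|ψ⟩ = (5 - i) / (√2·√14).
P = |5 - i|² / 28 = 26/28.

0.9286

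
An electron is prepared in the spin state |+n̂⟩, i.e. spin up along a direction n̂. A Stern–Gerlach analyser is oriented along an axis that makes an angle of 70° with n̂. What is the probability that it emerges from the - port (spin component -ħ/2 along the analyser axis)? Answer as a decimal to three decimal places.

For spin-½, the probability of finding spin-up along an axis at angle θ to the initial spin direction is cos²(θ/2); spin-down is sin²(θ/2).
θ = 70°, so P = sin²(35°) ≈ 0.329.

0.329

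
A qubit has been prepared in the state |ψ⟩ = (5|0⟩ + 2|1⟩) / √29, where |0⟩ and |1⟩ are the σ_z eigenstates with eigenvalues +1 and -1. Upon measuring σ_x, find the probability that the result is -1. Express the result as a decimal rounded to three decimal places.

0.155

|-x⟩ = (|0⟩ - |1⟩)/√2, so ⟨-x|ψ⟩ = (3) / (√2·√29).
P = |3|² / 58 = 9/58.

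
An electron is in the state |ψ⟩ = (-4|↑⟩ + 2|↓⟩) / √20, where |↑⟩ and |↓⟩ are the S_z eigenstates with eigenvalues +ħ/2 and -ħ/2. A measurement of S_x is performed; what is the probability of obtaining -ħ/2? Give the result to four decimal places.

|-x⟩ = (|↑⟩ - |↓⟩)/√2, so ⟨-x|ψ⟩ = (-6) / (√2·√20).
P = |-6|² / 40 = 36/40.

0.9000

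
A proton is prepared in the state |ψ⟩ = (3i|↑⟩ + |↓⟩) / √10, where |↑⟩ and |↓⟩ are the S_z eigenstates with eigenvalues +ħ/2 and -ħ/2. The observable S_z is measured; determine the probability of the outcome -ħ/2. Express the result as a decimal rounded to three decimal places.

0.100

The -ħ/2 outcome corresponds to |↓⟩. Its amplitude in |ψ⟩ is 1/√10.
P = |1|² / 10 = 1/10.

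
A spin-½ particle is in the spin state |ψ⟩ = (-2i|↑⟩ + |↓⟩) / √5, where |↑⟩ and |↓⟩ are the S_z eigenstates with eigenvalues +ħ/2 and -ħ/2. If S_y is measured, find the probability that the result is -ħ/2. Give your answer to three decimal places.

|-y⟩ = (|↑⟩ - i|↓⟩)/√2, so ⟨-y|ψ⟩ = (-i) / (√2·√5).
P = |-i|² / 10 = 1/10.

0.100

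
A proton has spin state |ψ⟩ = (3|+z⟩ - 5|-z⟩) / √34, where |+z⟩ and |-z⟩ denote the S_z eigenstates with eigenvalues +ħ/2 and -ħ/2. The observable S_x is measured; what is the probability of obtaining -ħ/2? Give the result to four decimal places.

0.9412

|-x⟩ = (|+z⟩ - |-z⟩)/√2, so ⟨-x|ψ⟩ = (8) / (√2·√34).
P = |8|² / 68 = 64/68.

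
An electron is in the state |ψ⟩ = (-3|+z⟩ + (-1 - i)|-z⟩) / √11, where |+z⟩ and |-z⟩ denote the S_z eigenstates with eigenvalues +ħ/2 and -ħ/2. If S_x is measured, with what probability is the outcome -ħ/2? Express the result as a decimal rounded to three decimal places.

|-x⟩ = (|+z⟩ - |-z⟩)/√2, so ⟨-x|ψ⟩ = (-2 + i) / (√2·√11).
P = |-2 + i|² / 22 = 5/22.

0.227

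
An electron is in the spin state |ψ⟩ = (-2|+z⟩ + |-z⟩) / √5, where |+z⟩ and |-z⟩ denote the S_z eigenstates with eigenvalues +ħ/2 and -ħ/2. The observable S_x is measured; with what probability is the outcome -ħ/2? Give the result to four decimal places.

0.9000

|-x⟩ = (|+z⟩ - |-z⟩)/√2, so ⟨-x|ψ⟩ = (-3) / (√2·√5).
P = |-3|² / 10 = 9/10.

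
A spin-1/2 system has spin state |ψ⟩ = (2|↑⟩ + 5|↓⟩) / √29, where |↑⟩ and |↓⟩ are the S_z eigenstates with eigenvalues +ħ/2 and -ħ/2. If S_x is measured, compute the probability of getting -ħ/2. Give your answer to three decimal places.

|-x⟩ = (|↑⟩ - |↓⟩)/√2, so ⟨-x|ψ⟩ = (-3) / (√2·√29).
P = |-3|² / 58 = 9/58.

0.155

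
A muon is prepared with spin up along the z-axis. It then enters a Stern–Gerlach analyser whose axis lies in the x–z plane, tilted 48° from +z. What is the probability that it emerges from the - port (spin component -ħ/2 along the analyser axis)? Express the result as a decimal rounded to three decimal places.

0.165

For spin-½, the probability of finding spin-up along an axis at angle θ to the initial spin direction is cos²(θ/2); spin-down is sin²(θ/2).
θ = 48°, so P = sin²(24°) ≈ 0.165.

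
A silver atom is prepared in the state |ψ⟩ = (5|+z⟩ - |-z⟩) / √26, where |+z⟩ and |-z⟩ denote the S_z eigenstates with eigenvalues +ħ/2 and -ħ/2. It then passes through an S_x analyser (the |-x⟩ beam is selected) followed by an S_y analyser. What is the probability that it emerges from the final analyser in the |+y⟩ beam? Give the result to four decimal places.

0.3462

First analyser (S_x): P(|-x⟩) = |⟨-x|ψ⟩|² = 36/52.
After stage 1 the state is |-x⟩; P(|+y⟩) = |⟨+y|-x⟩|² = 1/2.
Joint probability = 36/52 × 1/2 = 0.3462.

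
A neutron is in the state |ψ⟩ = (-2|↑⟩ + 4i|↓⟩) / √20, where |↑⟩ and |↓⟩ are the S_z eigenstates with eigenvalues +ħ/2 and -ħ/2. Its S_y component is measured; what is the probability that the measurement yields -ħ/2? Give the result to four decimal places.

|-y⟩ = (|↑⟩ - i|↓⟩)/√2, so ⟨-y|ψ⟩ = (-6) / (√2·√20).
P = |-6|² / 40 = 36/40.

0.9000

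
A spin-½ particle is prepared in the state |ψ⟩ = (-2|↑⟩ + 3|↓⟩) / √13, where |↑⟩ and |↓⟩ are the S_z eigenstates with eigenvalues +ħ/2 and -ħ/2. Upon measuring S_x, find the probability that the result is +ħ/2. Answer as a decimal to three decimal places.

0.038

|+x⟩ = (|↑⟩ + |↓⟩)/√2, so ⟨+x|ψ⟩ = (1) / (√2·√13).
P = |1|² / 26 = 1/26.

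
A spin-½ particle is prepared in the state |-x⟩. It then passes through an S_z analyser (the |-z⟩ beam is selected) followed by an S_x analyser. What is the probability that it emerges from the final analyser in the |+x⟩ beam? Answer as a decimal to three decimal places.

First analyser (S_z): from |-x⟩, P(|-z⟩) = 1/2.
After stage 1 the state is |-z⟩; P(|+x⟩) = |⟨+x|-z⟩|² = 1/2.
Joint probability = 1/2 × 1/2 = 0.250.

0.250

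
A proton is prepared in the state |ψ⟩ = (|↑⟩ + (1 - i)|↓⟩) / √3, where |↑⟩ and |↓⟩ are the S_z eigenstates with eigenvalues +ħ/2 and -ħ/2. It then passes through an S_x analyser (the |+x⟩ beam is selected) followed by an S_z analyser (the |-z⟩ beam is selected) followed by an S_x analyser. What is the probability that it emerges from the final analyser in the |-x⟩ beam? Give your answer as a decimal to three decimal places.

0.208

First analyser (S_x): P(|+x⟩) = |⟨+x|ψ⟩|² = 5/6.
After stage 1 the state is |+x⟩; P(|-z⟩) = |⟨-z|+x⟩|² = 1/2.
After stage 2 the state is |-z⟩; P(|-x⟩) = |⟨-x|-z⟩|² = 1/2.
Joint probability = 5/6 × 1/2 × 1/2 = 0.208.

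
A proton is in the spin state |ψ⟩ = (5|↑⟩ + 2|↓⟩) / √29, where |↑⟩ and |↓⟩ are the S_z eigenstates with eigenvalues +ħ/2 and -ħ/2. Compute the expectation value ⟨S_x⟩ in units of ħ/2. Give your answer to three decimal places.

⟨σ_x⟩ = 2 Re(a* b)/(|a|²+|b|²) with a = 5, b = 2.
a* b = 10, so ⟨σ_x⟩ = 20/29.
⟨S_x⟩ = (ħ/2)·⟨σ_x⟩.

0.690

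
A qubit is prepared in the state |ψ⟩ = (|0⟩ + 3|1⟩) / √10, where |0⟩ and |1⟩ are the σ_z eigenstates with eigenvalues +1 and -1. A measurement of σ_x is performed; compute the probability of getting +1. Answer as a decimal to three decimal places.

0.800

|+x⟩ = (|0⟩ + |1⟩)/√2, so ⟨+x|ψ⟩ = (4) / (√2·√10).
P = |4|² / 20 = 16/20.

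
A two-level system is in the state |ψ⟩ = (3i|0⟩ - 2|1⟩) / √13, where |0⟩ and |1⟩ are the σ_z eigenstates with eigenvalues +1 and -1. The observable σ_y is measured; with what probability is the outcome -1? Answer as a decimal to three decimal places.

|-y⟩ = (|0⟩ - i|1⟩)/√2, so ⟨-y|ψ⟩ = (i) / (√2·√13).
P = |i|² / 26 = 1/26.

0.038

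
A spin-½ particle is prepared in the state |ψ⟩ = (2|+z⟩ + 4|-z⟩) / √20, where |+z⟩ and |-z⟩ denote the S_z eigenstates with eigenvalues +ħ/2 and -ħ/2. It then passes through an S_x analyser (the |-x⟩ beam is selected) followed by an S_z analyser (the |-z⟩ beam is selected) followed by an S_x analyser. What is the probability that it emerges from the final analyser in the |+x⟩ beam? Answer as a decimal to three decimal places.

First analyser (S_x): P(|-x⟩) = |⟨-x|ψ⟩|² = 4/40.
After stage 1 the state is |-x⟩; P(|-z⟩) = |⟨-z|-x⟩|² = 1/2.
After stage 2 the state is |-z⟩; P(|+x⟩) = |⟨+x|-z⟩|² = 1/2.
Joint probability = 4/40 × 1/2 × 1/2 = 0.025.

0.025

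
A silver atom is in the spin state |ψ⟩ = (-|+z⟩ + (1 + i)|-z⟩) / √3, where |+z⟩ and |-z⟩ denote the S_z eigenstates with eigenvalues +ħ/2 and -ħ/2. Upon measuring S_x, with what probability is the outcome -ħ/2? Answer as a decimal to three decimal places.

|-x⟩ = (|+z⟩ - |-z⟩)/√2, so ⟨-x|ψ⟩ = (-2 - i) / (√2·√3).
P = |-2 - i|² / 6 = 5/6.

0.833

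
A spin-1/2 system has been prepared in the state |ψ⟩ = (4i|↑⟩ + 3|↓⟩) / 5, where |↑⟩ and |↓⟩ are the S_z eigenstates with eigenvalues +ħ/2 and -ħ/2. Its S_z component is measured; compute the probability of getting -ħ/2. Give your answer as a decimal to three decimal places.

The -ħ/2 outcome corresponds to |↓⟩. Its amplitude in |ψ⟩ is 3/5.
P = |3|² / 25 = 9/25.

0.360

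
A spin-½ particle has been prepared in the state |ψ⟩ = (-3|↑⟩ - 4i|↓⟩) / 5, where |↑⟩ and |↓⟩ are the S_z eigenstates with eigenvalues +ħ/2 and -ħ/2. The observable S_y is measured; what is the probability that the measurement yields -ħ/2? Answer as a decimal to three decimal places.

0.020

|-y⟩ = (|↑⟩ - i|↓⟩)/√2, so ⟨-y|ψ⟩ = (1) / (√2·5).
P = |1|² / 50 = 1/50.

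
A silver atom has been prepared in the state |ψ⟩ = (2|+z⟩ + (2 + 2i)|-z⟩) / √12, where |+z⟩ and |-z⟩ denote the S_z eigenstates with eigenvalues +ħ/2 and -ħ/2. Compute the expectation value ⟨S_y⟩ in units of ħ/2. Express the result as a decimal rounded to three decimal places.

⟨σ_y⟩ = 2 Im(a* b)/(|a|²+|b|²) with a = 2, b = (2 + 2i).
a* b = (4 + 4i), so ⟨σ_y⟩ = 8/12.
⟨S_y⟩ = (ħ/2)·⟨σ_y⟩.

0.667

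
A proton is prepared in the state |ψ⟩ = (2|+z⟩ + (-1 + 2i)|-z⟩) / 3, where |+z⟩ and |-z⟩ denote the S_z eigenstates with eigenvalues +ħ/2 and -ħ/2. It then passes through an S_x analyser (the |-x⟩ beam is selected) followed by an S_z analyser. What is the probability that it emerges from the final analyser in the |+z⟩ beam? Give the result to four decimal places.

First analyser (S_x): P(|-x⟩) = |⟨-x|ψ⟩|² = 13/18.
After stage 1 the state is |-x⟩; P(|+z⟩) = |⟨+z|-x⟩|² = 1/2.
Joint probability = 13/18 × 1/2 = 0.3611.

0.3611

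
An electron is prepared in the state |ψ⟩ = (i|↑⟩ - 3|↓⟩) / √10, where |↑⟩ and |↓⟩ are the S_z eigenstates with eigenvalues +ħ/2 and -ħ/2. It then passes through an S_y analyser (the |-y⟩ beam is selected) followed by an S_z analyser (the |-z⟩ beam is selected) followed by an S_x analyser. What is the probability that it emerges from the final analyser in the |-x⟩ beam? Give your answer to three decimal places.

First analyser (S_y): P(|-y⟩) = |⟨-y|ψ⟩|² = 4/20.
After stage 1 the state is |-y⟩; P(|-z⟩) = |⟨-z|-y⟩|² = 1/2.
After stage 2 the state is |-z⟩; P(|-x⟩) = |⟨-x|-z⟩|² = 1/2.
Joint probability = 4/20 × 1/2 × 1/2 = 0.050.

0.050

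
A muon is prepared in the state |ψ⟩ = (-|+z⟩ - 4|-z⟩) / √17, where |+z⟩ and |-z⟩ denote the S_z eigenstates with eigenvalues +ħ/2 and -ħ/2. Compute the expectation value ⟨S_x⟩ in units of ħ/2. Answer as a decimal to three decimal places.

0.471

⟨σ_x⟩ = 2 Re(a* b)/(|a|²+|b|²) with a = -1, b = -4.
a* b = 4, so ⟨σ_x⟩ = 8/17.
⟨S_x⟩ = (ħ/2)·⟨σ_x⟩.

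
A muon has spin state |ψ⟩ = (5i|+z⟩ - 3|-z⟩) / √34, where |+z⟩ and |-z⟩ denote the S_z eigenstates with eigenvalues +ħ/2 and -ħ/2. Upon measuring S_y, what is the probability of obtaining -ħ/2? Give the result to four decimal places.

0.0588

|-y⟩ = (|+z⟩ - i|-z⟩)/√2, so ⟨-y|ψ⟩ = (2i) / (√2·√34).
P = |2i|² / 68 = 4/68.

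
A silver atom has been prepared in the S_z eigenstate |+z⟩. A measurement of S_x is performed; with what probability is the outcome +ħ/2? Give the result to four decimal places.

In the S_z basis, |+z⟩ = |↑⟩ and |+x⟩ = (|↑⟩ + |↓⟩)/√2.
|⟨+x|+z⟩|² = 1/2.

0.5000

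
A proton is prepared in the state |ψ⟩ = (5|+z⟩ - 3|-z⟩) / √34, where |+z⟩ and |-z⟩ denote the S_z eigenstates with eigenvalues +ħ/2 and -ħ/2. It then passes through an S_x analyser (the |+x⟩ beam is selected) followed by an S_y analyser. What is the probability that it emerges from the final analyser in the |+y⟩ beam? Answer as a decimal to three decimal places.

0.029

First analyser (S_x): P(|+x⟩) = |⟨+x|ψ⟩|² = 4/68.
After stage 1 the state is |+x⟩; P(|+y⟩) = |⟨+y|+x⟩|² = 1/2.
Joint probability = 4/68 × 1/2 = 0.029.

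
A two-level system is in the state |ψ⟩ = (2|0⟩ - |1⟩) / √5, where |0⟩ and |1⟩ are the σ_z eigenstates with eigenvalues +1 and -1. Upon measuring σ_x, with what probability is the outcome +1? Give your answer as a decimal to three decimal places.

0.100

|+x⟩ = (|0⟩ + |1⟩)/√2, so ⟨+x|ψ⟩ = (1) / (√2·√5).
P = |1|² / 10 = 1/10.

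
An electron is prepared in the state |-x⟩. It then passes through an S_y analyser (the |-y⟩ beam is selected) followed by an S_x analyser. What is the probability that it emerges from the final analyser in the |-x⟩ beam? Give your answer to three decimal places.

0.250

First analyser (S_y): from |-x⟩, P(|-y⟩) = 1/2.
After stage 1 the state is |-y⟩; P(|-x⟩) = |⟨-x|-y⟩|² = 1/2.
Joint probability = 1/2 × 1/2 = 0.250.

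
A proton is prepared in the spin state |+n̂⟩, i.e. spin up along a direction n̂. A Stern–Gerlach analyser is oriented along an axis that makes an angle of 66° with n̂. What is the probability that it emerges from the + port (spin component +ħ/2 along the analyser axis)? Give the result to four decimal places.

For spin-½, the probability of finding spin-up along an axis at angle θ to the initial spin direction is cos²(θ/2); spin-down is sin²(θ/2).
θ = 66°, so P = cos²(33°) ≈ 0.7034.

0.7034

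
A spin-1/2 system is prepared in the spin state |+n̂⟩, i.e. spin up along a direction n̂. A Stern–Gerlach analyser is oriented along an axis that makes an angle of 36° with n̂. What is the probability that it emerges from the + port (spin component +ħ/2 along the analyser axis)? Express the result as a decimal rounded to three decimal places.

0.905

For spin-½, the probability of finding spin-up along an axis at angle θ to the initial spin direction is cos²(θ/2); spin-down is sin²(θ/2).
θ = 36°, so P = cos²(18°) ≈ 0.905.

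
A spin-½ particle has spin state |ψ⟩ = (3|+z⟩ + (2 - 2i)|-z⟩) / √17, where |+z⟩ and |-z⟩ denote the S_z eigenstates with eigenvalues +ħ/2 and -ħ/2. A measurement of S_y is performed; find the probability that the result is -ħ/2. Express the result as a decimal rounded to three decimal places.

|-y⟩ = (|+z⟩ - i|-z⟩)/√2, so ⟨-y|ψ⟩ = (5 + 2i) / (√2·√17).
P = |5 + 2i|² / 34 = 29/34.

0.853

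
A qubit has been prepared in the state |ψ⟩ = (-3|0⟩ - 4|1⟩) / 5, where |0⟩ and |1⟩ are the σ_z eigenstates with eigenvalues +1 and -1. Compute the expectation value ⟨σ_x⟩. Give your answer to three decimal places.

⟨σ_x⟩ = 2 Re(a* b)/(|a|²+|b|²) with a = -3, b = -4.
a* b = 12, so ⟨σ_x⟩ = 24/25.

0.960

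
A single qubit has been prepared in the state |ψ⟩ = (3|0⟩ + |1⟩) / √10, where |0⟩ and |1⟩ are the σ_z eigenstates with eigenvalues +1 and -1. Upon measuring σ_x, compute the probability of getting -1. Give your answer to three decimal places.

|-x⟩ = (|0⟩ - |1⟩)/√2, so ⟨-x|ψ⟩ = (2) / (√2·√10).
P = |2|² / 20 = 4/20.

0.200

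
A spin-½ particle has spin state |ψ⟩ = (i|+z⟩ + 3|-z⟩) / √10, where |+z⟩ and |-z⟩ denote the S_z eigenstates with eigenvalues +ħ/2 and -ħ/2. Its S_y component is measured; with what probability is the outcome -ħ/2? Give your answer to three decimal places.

|-y⟩ = (|+z⟩ - i|-z⟩)/√2, so ⟨-y|ψ⟩ = (4i) / (√2·√10).
P = |4i|² / 20 = 16/20.

0.800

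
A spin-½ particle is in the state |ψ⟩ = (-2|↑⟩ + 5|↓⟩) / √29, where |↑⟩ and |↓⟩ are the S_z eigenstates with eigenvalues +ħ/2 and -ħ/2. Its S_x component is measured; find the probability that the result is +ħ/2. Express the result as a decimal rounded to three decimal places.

|+x⟩ = (|↑⟩ + |↓⟩)/√2, so ⟨+x|ψ⟩ = (3) / (√2·√29).
P = |3|² / 58 = 9/58.

0.155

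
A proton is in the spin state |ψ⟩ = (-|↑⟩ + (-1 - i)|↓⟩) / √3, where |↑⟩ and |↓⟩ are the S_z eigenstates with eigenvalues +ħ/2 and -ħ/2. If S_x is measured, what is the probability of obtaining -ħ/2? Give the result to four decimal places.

0.1667

|-x⟩ = (|↑⟩ - |↓⟩)/√2, so ⟨-x|ψ⟩ = (i) / (√2·√3).
P = |i|² / 6 = 1/6.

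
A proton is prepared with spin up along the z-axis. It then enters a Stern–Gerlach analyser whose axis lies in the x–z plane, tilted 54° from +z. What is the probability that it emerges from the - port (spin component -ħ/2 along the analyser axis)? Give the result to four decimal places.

0.2061

For spin-½, the probability of finding spin-up along an axis at angle θ to the initial spin direction is cos²(θ/2); spin-down is sin²(θ/2).
θ = 54°, so P = sin²(27°) ≈ 0.2061.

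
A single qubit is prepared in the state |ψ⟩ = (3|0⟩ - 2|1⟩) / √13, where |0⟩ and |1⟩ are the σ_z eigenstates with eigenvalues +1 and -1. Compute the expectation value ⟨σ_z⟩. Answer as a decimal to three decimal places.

0.385

⟨σ_z⟩ = |a|² - |b|² divided by |a|²+|b|², with a, b the |0⟩, |1⟩ amplitudes.
= (9 - 4)/13 = 5/13.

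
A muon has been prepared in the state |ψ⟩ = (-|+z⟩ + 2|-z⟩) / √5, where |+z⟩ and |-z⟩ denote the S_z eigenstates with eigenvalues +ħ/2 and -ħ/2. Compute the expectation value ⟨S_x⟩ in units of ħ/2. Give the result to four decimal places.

⟨σ_x⟩ = 2 Re(a* b)/(|a|²+|b|²) with a = -1, b = 2.
a* b = -2, so ⟨σ_x⟩ = -4/5.
⟨S_x⟩ = (ħ/2)·⟨σ_x⟩.

-0.8000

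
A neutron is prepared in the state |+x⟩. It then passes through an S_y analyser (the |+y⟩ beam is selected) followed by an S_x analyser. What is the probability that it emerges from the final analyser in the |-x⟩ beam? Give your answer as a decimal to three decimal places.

First analyser (S_y): from |+x⟩, P(|+y⟩) = 1/2.
After stage 1 the state is |+y⟩; P(|-x⟩) = |⟨-x|+y⟩|² = 1/2.
Joint probability = 1/2 × 1/2 = 0.250.

0.250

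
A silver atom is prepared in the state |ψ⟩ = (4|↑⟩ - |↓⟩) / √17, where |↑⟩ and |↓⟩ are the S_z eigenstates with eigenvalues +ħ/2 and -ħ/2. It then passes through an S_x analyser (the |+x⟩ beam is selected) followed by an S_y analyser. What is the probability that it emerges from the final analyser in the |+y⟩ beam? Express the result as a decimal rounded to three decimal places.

First analyser (S_x): P(|+x⟩) = |⟨+x|ψ⟩|² = 9/34.
After stage 1 the state is |+x⟩; P(|+y⟩) = |⟨+y|+x⟩|² = 1/2.
Joint probability = 9/34 × 1/2 = 0.132.

0.132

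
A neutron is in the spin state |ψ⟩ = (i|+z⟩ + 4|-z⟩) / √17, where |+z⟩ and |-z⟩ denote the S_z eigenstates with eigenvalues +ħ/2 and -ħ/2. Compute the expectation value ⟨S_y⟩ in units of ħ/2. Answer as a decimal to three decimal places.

-0.471

⟨σ_y⟩ = 2 Im(a* b)/(|a|²+|b|²) with a = i, b = 4.
a* b = -4i, so ⟨σ_y⟩ = -8/17.
⟨S_y⟩ = (ħ/2)·⟨σ_y⟩.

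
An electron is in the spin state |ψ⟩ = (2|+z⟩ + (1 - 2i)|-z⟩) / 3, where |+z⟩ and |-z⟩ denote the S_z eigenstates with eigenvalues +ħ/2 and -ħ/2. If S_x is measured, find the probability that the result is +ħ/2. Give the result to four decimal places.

|+x⟩ = (|+z⟩ + |-z⟩)/√2, so ⟨+x|ψ⟩ = (3 - 2i) / (√2·3).
P = |3 - 2i|² / 18 = 13/18.

0.7222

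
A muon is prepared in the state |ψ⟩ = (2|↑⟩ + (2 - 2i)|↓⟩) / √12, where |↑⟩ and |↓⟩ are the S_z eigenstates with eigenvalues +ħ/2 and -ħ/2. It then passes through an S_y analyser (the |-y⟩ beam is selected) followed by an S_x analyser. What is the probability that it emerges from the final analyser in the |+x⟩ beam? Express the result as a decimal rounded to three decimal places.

0.417

First analyser (S_y): P(|-y⟩) = |⟨-y|ψ⟩|² = 20/24.
After stage 1 the state is |-y⟩; P(|+x⟩) = |⟨+x|-y⟩|² = 1/2.
Joint probability = 20/24 × 1/2 = 0.417.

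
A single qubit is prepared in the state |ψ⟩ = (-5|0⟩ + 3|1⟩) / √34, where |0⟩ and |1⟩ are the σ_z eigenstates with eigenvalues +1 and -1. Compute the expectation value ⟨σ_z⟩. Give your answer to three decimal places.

0.471

⟨σ_z⟩ = |a|² - |b|² divided by |a|²+|b|², with a, b the |0⟩, |1⟩ amplitudes.
= (25 - 9)/34 = 16/34.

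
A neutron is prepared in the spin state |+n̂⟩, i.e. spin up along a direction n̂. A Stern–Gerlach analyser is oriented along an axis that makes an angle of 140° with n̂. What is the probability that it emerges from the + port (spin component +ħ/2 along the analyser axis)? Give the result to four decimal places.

0.1170

For spin-½, the probability of finding spin-up along an axis at angle θ to the initial spin direction is cos²(θ/2); spin-down is sin²(θ/2).
θ = 140°, so P = cos²(70°) ≈ 0.1170.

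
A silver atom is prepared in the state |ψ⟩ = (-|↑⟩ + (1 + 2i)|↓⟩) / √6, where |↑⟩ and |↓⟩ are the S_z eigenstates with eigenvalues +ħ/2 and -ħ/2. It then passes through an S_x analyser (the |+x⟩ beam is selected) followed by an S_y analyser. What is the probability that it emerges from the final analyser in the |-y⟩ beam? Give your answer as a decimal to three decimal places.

First analyser (S_x): P(|+x⟩) = |⟨+x|ψ⟩|² = 4/12.
After stage 1 the state is |+x⟩; P(|-y⟩) = |⟨-y|+x⟩|² = 1/2.
Joint probability = 4/12 × 1/2 = 0.167.

0.167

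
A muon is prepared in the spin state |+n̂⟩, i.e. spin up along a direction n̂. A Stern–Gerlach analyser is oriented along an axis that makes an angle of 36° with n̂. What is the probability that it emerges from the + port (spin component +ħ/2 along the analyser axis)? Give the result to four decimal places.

For spin-½, the probability of finding spin-up along an axis at angle θ to the initial spin direction is cos²(θ/2); spin-down is sin²(θ/2).
θ = 36°, so P = cos²(18°) ≈ 0.9045.

0.9045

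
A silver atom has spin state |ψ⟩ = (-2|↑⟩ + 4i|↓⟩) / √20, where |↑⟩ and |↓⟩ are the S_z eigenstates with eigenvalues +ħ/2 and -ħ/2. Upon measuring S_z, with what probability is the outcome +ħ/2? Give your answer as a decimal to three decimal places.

0.200

The +ħ/2 outcome corresponds to |↑⟩. Its amplitude in |ψ⟩ is -2/√20.
P = |-2|² / 20 = 4/20.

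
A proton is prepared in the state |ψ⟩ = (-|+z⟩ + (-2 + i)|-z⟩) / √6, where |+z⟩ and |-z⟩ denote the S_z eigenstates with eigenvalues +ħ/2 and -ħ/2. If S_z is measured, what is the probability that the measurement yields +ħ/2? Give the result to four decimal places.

0.1667

The +ħ/2 outcome corresponds to |+z⟩. Its amplitude in |ψ⟩ is -1/√6.
P = |-1|² / 6 = 1/6.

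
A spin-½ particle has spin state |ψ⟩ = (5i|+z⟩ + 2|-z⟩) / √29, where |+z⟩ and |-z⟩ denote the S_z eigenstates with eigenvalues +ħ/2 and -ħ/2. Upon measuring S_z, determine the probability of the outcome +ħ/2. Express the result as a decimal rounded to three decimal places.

The +ħ/2 outcome corresponds to |+z⟩. Its amplitude in |ψ⟩ is 5i/√29.
P = |5i|² / 29 = 25/29.

0.862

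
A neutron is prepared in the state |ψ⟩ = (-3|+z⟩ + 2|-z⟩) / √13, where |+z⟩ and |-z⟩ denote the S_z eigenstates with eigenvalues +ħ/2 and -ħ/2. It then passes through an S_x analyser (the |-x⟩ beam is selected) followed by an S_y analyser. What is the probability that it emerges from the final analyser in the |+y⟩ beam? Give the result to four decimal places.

0.4808

First analyser (S_x): P(|-x⟩) = |⟨-x|ψ⟩|² = 25/26.
After stage 1 the state is |-x⟩; P(|+y⟩) = |⟨+y|-x⟩|² = 1/2.
Joint probability = 25/26 × 1/2 = 0.4808.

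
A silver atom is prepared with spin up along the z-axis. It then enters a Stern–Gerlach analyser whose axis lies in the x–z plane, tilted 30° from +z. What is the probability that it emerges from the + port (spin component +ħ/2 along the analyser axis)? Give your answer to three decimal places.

0.933

For spin-½, the probability of finding spin-up along an axis at angle θ to the initial spin direction is cos²(θ/2); spin-down is sin²(θ/2).
θ = 30°, so P = cos²(15°) ≈ 0.933.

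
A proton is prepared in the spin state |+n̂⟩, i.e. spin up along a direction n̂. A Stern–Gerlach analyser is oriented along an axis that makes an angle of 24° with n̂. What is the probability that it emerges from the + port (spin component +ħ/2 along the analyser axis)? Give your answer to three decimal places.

For spin-½, the probability of finding spin-up along an axis at angle θ to the initial spin direction is cos²(θ/2); spin-down is sin²(θ/2).
θ = 24°, so P = cos²(12°) ≈ 0.957.

0.957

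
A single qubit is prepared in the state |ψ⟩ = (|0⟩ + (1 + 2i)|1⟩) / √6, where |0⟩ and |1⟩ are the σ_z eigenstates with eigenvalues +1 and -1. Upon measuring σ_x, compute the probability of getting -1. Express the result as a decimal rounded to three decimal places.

|-x⟩ = (|0⟩ - |1⟩)/√2, so ⟨-x|ψ⟩ = (-2i) / (√2·√6).
P = |-2i|² / 12 = 4/12.

0.333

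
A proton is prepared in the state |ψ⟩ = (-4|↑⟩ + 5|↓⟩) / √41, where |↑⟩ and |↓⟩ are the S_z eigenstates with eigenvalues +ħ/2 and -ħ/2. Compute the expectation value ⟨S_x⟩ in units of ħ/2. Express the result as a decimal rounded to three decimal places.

⟨σ_x⟩ = 2 Re(a* b)/(|a|²+|b|²) with a = -4, b = 5.
a* b = -20, so ⟨σ_x⟩ = -40/41.
⟨S_x⟩ = (ħ/2)·⟨σ_x⟩.

-0.976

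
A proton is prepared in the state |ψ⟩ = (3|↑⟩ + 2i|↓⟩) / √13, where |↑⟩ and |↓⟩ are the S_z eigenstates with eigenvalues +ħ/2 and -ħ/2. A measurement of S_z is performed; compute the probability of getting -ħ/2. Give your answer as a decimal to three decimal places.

The -ħ/2 outcome corresponds to |↓⟩. Its amplitude in |ψ⟩ is 2i/√13.
P = |2i|² / 13 = 4/13.

0.308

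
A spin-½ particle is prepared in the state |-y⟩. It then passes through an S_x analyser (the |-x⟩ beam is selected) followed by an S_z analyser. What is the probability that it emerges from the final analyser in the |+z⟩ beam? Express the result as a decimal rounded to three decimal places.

0.250

First analyser (S_x): from |-y⟩, P(|-x⟩) = 1/2.
After stage 1 the state is |-x⟩; P(|+z⟩) = |⟨+z|-x⟩|² = 1/2.
Joint probability = 1/2 × 1/2 = 0.250.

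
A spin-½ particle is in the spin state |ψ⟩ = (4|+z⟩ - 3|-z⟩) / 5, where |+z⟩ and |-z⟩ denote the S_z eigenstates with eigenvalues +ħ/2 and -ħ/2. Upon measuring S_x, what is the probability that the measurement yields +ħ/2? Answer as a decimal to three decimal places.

0.020

|+x⟩ = (|+z⟩ + |-z⟩)/√2, so ⟨+x|ψ⟩ = (1) / (√2·5).
P = |1|² / 50 = 1/50.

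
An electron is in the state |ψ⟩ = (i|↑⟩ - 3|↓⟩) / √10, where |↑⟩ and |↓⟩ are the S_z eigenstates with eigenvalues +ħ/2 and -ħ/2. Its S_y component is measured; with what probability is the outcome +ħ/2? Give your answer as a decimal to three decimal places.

|+y⟩ = (|↑⟩ + i|↓⟩)/√2, so ⟨+y|ψ⟩ = (4i) / (√2·√10).
P = |4i|² / 20 = 16/20.

0.800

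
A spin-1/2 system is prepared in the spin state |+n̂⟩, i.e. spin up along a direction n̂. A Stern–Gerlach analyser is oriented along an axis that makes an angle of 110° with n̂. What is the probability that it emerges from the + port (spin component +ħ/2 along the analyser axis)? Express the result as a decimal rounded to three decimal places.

For spin-½, the probability of finding spin-up along an axis at angle θ to the initial spin direction is cos²(θ/2); spin-down is sin²(θ/2).
θ = 110°, so P = cos²(55°) ≈ 0.329.

0.329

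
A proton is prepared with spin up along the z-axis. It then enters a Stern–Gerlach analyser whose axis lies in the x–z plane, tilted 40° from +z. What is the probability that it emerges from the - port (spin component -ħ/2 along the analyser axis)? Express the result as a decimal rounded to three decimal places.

0.117

For spin-½, the probability of finding spin-up along an axis at angle θ to the initial spin direction is cos²(θ/2); spin-down is sin²(θ/2).
θ = 40°, so P = sin²(20°) ≈ 0.117.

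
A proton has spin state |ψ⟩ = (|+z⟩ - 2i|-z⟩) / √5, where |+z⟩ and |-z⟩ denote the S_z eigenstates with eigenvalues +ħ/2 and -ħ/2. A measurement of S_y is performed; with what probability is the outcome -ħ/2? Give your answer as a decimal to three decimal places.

0.900

|-y⟩ = (|+z⟩ - i|-z⟩)/√2, so ⟨-y|ψ⟩ = (3) / (√2·√5).
P = |3|² / 10 = 9/10.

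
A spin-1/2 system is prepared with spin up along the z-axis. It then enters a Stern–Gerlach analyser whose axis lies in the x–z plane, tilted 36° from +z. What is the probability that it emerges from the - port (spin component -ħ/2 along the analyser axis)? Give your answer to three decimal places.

0.095

For spin-½, the probability of finding spin-up along an axis at angle θ to the initial spin direction is cos²(θ/2); spin-down is sin²(θ/2).
θ = 36°, so P = sin²(18°) ≈ 0.095.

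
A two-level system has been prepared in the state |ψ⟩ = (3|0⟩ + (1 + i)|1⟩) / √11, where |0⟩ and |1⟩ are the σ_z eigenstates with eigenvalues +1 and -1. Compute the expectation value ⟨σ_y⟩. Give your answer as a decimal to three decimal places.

0.545

⟨σ_y⟩ = 2 Im(a* b)/(|a|²+|b|²) with a = 3, b = (1 + i).
a* b = (3 + 3i), so ⟨σ_y⟩ = 6/11.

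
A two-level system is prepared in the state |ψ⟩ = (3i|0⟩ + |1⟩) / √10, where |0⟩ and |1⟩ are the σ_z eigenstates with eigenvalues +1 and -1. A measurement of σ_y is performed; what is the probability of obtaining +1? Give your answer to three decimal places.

|+y⟩ = (|0⟩ + i|1⟩)/√2, so ⟨+y|ψ⟩ = (2i) / (√2·√10).
P = |2i|² / 20 = 4/20.

0.200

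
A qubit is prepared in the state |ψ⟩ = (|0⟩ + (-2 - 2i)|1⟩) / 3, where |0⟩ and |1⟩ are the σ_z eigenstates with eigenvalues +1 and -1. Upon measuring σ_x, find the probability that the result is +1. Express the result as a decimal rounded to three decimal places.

0.278

|+x⟩ = (|0⟩ + |1⟩)/√2, so ⟨+x|ψ⟩ = (-1 - 2i) / (√2·3).
P = |-1 - 2i|² / 18 = 5/18.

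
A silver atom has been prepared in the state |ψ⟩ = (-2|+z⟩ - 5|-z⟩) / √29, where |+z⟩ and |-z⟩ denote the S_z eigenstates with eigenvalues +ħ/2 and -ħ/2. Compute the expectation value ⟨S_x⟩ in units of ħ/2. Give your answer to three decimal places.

0.690

⟨σ_x⟩ = 2 Re(a* b)/(|a|²+|b|²) with a = -2, b = -5.
a* b = 10, so ⟨σ_x⟩ = 20/29.
⟨S_x⟩ = (ħ/2)·⟨σ_x⟩.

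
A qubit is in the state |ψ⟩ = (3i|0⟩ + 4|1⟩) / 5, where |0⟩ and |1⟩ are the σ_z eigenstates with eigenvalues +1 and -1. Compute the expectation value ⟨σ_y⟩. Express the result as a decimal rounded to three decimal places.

-0.960

⟨σ_y⟩ = 2 Im(a* b)/(|a|²+|b|²) with a = 3i, b = 4.
a* b = -12i, so ⟨σ_y⟩ = -24/25.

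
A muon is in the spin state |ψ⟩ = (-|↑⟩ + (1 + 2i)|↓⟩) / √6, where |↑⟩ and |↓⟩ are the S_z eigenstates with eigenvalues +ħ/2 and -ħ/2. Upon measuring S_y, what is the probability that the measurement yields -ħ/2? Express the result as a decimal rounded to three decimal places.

0.833

|-y⟩ = (|↑⟩ - i|↓⟩)/√2, so ⟨-y|ψ⟩ = (-3 + i) / (√2·√6).
P = |-3 + i|² / 12 = 10/12.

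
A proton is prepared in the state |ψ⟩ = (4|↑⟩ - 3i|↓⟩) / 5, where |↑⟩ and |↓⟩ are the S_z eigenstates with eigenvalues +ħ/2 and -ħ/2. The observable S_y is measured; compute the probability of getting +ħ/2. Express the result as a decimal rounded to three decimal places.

|+y⟩ = (|↑⟩ + i|↓⟩)/√2, so ⟨+y|ψ⟩ = (1) / (√2·5).
P = |1|² / 50 = 1/50.

0.020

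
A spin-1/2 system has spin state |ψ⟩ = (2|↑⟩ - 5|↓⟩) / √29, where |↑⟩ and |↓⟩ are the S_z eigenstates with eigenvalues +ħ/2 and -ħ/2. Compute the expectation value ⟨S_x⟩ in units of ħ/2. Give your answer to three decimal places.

-0.690

⟨σ_x⟩ = 2 Re(a* b)/(|a|²+|b|²) with a = 2, b = -5.
a* b = -10, so ⟨σ_x⟩ = -20/29.
⟨S_x⟩ = (ħ/2)·⟨σ_x⟩.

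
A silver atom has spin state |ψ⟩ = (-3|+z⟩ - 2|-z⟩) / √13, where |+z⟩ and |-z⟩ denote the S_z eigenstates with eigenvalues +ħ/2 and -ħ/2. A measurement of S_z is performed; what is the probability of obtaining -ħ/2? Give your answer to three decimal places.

0.308

The -ħ/2 outcome corresponds to |-z⟩. Its amplitude in |ψ⟩ is -2/√13.
P = |-2|² / 13 = 4/13.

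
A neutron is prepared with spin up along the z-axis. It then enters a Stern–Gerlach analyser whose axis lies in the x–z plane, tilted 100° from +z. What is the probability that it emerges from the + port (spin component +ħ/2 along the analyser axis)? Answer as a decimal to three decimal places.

For spin-½, the probability of finding spin-up along an axis at angle θ to the initial spin direction is cos²(θ/2); spin-down is sin²(θ/2).
θ = 100°, so P = cos²(50°) ≈ 0.413.

0.413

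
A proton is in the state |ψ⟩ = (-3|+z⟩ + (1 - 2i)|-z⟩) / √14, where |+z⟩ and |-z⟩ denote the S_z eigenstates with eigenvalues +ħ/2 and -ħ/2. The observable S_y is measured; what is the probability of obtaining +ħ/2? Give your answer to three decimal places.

0.929

|+y⟩ = (|+z⟩ + i|-z⟩)/√2, so ⟨+y|ψ⟩ = (-5 - i) / (√2·√14).
P = |-5 - i|² / 28 = 26/28.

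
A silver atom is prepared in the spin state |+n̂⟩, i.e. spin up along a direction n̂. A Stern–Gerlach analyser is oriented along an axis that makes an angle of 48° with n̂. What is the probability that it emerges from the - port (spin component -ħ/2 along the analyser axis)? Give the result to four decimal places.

0.1654

For spin-½, the probability of finding spin-up along an axis at angle θ to the initial spin direction is cos²(θ/2); spin-down is sin²(θ/2).
θ = 48°, so P = sin²(24°) ≈ 0.1654.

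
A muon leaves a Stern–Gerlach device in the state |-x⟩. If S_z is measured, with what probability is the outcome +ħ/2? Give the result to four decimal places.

In the S_z basis, |-x⟩ = (|+z⟩ - |-z⟩)/√2 and |+z⟩ = |+z⟩.
|⟨+z|-x⟩|² = 1/2.

0.5000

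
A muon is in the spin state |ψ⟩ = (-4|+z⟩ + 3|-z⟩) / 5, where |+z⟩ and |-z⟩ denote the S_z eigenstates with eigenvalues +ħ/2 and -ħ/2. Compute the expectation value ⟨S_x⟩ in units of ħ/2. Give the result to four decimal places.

⟨σ_x⟩ = 2 Re(a* b)/(|a|²+|b|²) with a = -4, b = 3.
a* b = -12, so ⟨σ_x⟩ = -24/25.
⟨S_x⟩ = (ħ/2)·⟨σ_x⟩.

-0.9600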